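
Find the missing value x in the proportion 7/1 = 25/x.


Cross multiply: 7 × x = 1 × 25
7x = 25
x = 25 / 7
= 3.57

3.57


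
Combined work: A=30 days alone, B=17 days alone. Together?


Rate of A = 1/30 per day
Rate of B = 1/17 per day
Combined rate = 1/30 + 1/17 = 47/510 ≈ 0.0922 per day
Days = 1 / combined rate = 510/47
≈ 10.85 days

10.85 days


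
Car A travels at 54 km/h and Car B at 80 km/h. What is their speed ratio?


Ratio = 54:80
GCD = 2
Simplified = 27:40
Time ratio (same distance) = 40:27
Speed ratio = 27:40

27:40


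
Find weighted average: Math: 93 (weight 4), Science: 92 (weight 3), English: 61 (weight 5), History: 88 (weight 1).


Numerator = 93×4 + 92×3 + 61×5 + 88×1
= 372 + 276 + 305 + 88
= 1041
Total weight = 13
Weighted avg = 1041/13
= 80.08

80.08


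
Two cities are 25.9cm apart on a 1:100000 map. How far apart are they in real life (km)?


Real distance = map distance × scale
= 25.9cm × 100000
= 2590000 cm = 25900.0 m
= 25.900 km

25.900 km


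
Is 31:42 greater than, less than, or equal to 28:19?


31/42 = 0.7381
28/19 = 1.4737
0.7381 < 1.4737, so 31:42 is less
= less than

less than


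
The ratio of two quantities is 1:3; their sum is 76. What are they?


Let A = 1k, B = 3k.
1k + 3k = 76
4k = 76 → k = 76/4 = 19
A = 1×19 = 19, B = 3×19 = 57
= A = 19, B = 57

A = 19, B = 57


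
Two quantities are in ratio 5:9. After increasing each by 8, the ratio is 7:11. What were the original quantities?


Let A = 5k, B = 9k.
(5k + 8) / (9k + 8) = 7/11
Cross-multiply: 11(5k + 8) = 7(9k + 8)
55k + 88 = 63k + 56
55k - 63k = 56 - 88
-8k = -32
k = -32/-8 = 4
A = 5×4 = 20, B = 9×4 = 36
= A = 20, B = 36

A = 20, B = 36


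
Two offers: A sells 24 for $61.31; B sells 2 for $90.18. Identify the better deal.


Deal A: $61.31/24 = $2.5546/unit
Deal B: $90.18/2 = $45.0900/unit
A is cheaper per unit
= Deal A

Deal A


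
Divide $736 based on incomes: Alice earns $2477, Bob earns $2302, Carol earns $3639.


Total income = 2477 + 2302 + 3639 = $8418
Alice: $736 × 2477/8418 = $216.57
Bob: $736 × 2302/8418 = $201.27
Carol: $736 × 3639/8418 = $318.16
= Alice: $216.57, Bob: $201.27, Carol: $318.16

Alice: $216.57, Bob: $201.27, Carol: $318.16


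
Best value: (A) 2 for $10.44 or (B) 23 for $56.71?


Deal A: $10.44/2 = $5.2200/unit
Deal B: $56.71/23 = $2.4657/unit
B is cheaper per unit
= Deal B

Deal B


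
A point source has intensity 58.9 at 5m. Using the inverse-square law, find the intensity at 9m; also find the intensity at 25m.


I₁d₁² = I₂d₂²
I at 9m = 58.9 × (5/9)² = 58.9 × 25/81 = 1472.5/81 ≈ 18.1790
I at 25m = 58.9 × (5/25)² = 58.9 × 25/625 = 1472.5/625 = 2.3560
= 18.1790 and 2.3560

18.1790 and 2.3560


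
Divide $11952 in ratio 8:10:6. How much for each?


Total parts = 8 + 10 + 6 = 24
Part 1: 11952 × 8/24 = 3984.00
Part 2: 11952 × 10/24 = 4980.00
Part 3: 11952 × 6/24 = 2988.00
= Part 1: $3984.00, Part 2: $4980.00, Part 3: $2988.00

Part 1: $3984.00, Part 2: $4980.00, Part 3: $2988.00


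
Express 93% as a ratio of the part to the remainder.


93% means 93 parts out of 100; remainder = 7
Part : remainder = 93:7
GCD = 1
= 93:7

93:7


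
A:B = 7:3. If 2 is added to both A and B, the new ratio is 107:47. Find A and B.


Let A = 7k, B = 3k.
(7k + 2) / (3k + 2) = 107/47
Cross-multiply: 47(7k + 2) = 107(3k + 2)
329k + 94 = 321k + 214
329k - 321k = 214 - 94
8k = 120
k = 120/8 = 15
A = 7×15 = 105, B = 3×15 = 45
= A = 105, B = 45

A = 105, B = 45


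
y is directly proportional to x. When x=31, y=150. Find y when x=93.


Direct proportion: y/x = constant
k = 150/31 ≈ 4.8387
y₂ = k × 93 = 150 × 93 / 31 = 13950/31
= 450.00

450.00


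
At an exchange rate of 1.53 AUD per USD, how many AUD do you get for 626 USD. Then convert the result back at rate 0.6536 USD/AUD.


Amount × rate = 626 × 1.53 = 957.78 AUD
Round-trip: 957.78 × 0.6536 = 626.01 USD
= 957.78 AUD, then 626.01 USD

957.78 AUD, then 626.01 USD


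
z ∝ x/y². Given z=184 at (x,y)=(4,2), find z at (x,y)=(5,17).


z = k·x/y²
Solve for k using the known point: k = z·y²/x = 184×4/4 = 736/4 = 184.0000
Now evaluate at x=5, y=17:
z = k × 5 / 289 = (736 × 5) / (4 × 289) = 3680/1156
≈ 3.1834

3.1834


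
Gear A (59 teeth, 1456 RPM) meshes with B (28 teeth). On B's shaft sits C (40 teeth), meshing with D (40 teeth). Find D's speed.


Stage 1: RPM_B = RPM_A × t_A/t_B = 1456 × 59/28 = 85904/28 = 3068.00
B and C share a shaft → RPM_C = RPM_B
Stage 2: RPM_D = RPM_C × t_C/t_D = RPM_A × (t_A×t_C)/(t_B×t_D)
Overall ratio = (59×40)/(28×40) = 2360/1120
RPM_D = 1456 × 2360/1120 = 3436160/1120
= 3068.00 RPM

3068.00 RPM


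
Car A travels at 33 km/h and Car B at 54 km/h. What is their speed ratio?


Ratio = 33:54
GCD = 3
Simplified = 11:18
Time ratio (same distance) = 18:11
Speed ratio = 11:18

11:18


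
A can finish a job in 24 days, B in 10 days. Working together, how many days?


Rate of A = 1/24 per day
Rate of B = 1/10 per day
Combined rate = 1/24 + 1/10 = 34/240 ≈ 0.1417 per day
Days = 1 / combined rate = 240/34
≈ 7.06 days

7.06 days


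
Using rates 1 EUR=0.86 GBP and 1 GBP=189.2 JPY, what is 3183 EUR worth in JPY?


Step 1: 3183 EUR × 0.86 = 2737.38 GBP
Step 2: 2737.38 GBP × 189.2 = 517912.30 JPY
Implied rate EUR→JPY = 0.86 × 189.2 = 162.7120
= 517912.30 JPY

517912.30 JPY


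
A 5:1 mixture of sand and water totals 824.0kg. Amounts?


Total parts = 5 + 1 = 6
sand: 824.0 × 5/6 = 686.7kg
water: 824.0 × 1/6 = 137.3kg
= 686.7kg and 137.3kg

686.7kg and 137.3kg


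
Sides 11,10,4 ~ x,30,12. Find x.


Scale factor = 30/10 = 3
Missing side = 11 × 3
= 33.0

33.0


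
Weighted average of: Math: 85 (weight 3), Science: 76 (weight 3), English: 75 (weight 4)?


Numerator = 85×3 + 76×3 + 75×4
= 255 + 228 + 300
= 783
Total weight = 10
Weighted avg = 783/10
= 78.30

78.30


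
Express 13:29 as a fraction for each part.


Total parts = 13 + 29 = 42
First part: 13/42 = 13/42
Second part: 29/42 = 29/42
= 13/42 and 29/42

13/42 and 29/42


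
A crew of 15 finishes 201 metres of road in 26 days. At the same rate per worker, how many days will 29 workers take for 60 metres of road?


Days ∝ work / workers, so d₂ = d₁ × (m₁/m₂) × (w₂/w₁)
Workers factor (inverse): 15/29 ≈ 0.5172
Work factor (direct): 60/201 ≈ 0.2985
d₂ = 26 × 15/29 × 60/201 = (26 × 15 × 60) / (29 × 201) = 23400/5829
≈ 4.01 days

4.01 days


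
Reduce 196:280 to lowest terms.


GCD(196, 280) = 28
196/28 : 280/28
= 7:10

7:10


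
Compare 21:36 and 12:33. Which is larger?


21/36 = 0.5833
12/33 = 0.3636
0.5833 > 0.3636, so 21:36 is greater
= 21:36

21:36


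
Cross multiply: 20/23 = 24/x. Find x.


Cross multiply: 20 × x = 23 × 24
20x = 552
x = 552 / 20
= 27.60

27.60


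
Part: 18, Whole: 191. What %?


Percentage = (part / whole) × 100
= (18 / 191) × 100
≈ 9.42%

9.42%


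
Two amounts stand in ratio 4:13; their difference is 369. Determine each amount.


Let A = 4k, B = 13k.
13k - 4k = 369
9k = 369 → k = 369/9 = 41
A = 4×41 = 164, B = 13×41 = 533
= A = 164, B = 533

A = 164, B = 533


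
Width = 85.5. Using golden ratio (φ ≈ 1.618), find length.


φ = (1 + √5) / 2 ≈ 1.618
Length = width × φ = 85.5 × 1.618 = 138.339
≈ 138.34

138.34


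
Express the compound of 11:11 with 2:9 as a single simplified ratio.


Compound ratio = (11×2) : (11×9)
= 22:99
GCD = 11
= 2:9

2:9


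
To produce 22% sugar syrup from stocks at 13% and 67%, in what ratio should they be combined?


Let x parts of 13% mix with y parts of 67%.
13x + 67y = 22(x + y)
13x + 67y = 22x + 22y
x(13 - 22) = y(22 - 67)
x/y = (67 - 22)/(22 - 13) = 45/9
Simplify: 5:1
= 5:1

5:1


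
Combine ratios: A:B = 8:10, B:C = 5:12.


Match B: multiply A:B by 5 → 40:50
Multiply B:C by 10 → 50:120
Combined: 40:50:120
GCD = 10
= 4:5:12

4:5:12


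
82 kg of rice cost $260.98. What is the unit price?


Unit rate = total / quantity
= 260.98 / 82
= $3.18 per unit

$3.18 per unit


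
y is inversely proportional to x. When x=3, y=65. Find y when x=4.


Inverse proportion: x × y = constant
k = 3 × 65 = 195
y₂ = k / 4 = 195 / 4
= 48.75

48.75


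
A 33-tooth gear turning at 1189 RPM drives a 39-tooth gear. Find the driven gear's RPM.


Gear ratio = 33:39 = 11:13
RPM_B = RPM_A × (teeth_A / teeth_B)
= 1189 × (33/39)
= 1006.1 RPM

1006.1 RPM


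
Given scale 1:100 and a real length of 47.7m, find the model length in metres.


Model size = real / scale
= 47.7 / 100
= 0.4770 m

0.4770 m


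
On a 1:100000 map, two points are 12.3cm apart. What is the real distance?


Real distance = map distance × scale
= 12.3cm × 100000
= 1230000 cm = 12300.0 m
= 12.300 km

12.300 km


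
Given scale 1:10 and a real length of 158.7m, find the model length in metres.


Model size = real / scale
= 158.7 / 10
= 15.8700 m

15.8700 m


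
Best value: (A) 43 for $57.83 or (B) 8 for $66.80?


Deal A: $57.83/43 = $1.3449/unit
Deal B: $66.80/8 = $8.3500/unit
A is cheaper per unit
= Deal A

Deal A


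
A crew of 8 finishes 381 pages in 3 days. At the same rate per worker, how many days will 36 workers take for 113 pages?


Days ∝ work / workers, so d₂ = d₁ × (m₁/m₂) × (w₂/w₁)
Workers factor (inverse): 8/36 ≈ 0.2222
Work factor (direct): 113/381 ≈ 0.2966
d₂ = 3 × 8/36 × 113/381 = (3 × 8 × 113) / (36 × 381) = 2712/13716
≈ 0.20 days

0.20 days


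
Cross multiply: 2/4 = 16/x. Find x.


Cross multiply: 2 × x = 4 × 16
2x = 64
x = 64 / 2
= 32.00

32.00


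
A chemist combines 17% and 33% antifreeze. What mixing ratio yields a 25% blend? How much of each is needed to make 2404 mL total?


Let x parts of 17% mix with y parts of 33%.
17x + 33y = 25(x + y)
17x + 33y = 25x + 25y
x(17 - 25) = y(25 - 33)
x/y = (33 - 25)/(25 - 17) = 8/8
Simplify: 1:1
Total parts = 2; one part = 2404/2 = 1202.00 mL
17% solution: 1×1202.00 = 1202.00 mL
33% solution: 1×1202.00 = 1202.00 mL
= ratio 1:1; 1202.00 mL and 1202.00 mL

ratio 1:1; 1202.00 mL and 1202.00 mL


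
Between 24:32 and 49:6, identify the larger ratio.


24/32 = 0.7500
49/6 = 8.1667
0.7500 < 8.1667, so 24:32 is less
= 49:6

49:6


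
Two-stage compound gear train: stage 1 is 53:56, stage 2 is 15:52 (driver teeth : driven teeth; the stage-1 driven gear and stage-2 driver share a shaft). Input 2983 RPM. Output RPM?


Stage 1: RPM_B = RPM_A × t_A/t_B = 2983 × 53/56 = 158099/56 ≈ 2823.20
B and C share a shaft → RPM_C = RPM_B
Stage 2: RPM_D = RPM_C × t_C/t_D = RPM_A × (t_A×t_C)/(t_B×t_D)
Overall ratio = (53×15)/(56×52) = 795/2912
RPM_D = 2983 × 795/2912 = 2371485/2912
≈ 814.38 RPM

814.38 RPM


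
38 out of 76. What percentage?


Percentage = (part / whole) × 100
= (38 / 76) × 100
= 50.00%

50.00%


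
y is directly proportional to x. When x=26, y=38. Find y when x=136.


Direct proportion: y/x = constant
k = 38/26 ≈ 1.4615
y₂ = k × 136 = 38 × 136 / 26 = 5168/26
≈ 198.77

198.77


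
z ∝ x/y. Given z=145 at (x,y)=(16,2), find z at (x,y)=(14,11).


z = k·x/y
Solve for k using the known point: k = z·y/x = 145×2/16 = 290/16 = 18.1250
Now evaluate at x=14, y=11:
z = k × 14 / 11 = (290 × 14) / (16 × 11) = 4060/176
≈ 23.0682

23.0682


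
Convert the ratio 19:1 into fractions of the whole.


Total parts = 19 + 1 = 20
First part: 19/20 = 19/20
Second part: 1/20 = 1/20
= 19/20 and 1/20

19/20 and 1/20


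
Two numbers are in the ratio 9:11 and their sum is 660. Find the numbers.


Let A = 9k, B = 11k.
9k + 11k = 660
20k = 660 → k = 660/20 = 33
A = 9×33 = 297, B = 11×33 = 363
= A = 297, B = 363

A = 297, B = 363


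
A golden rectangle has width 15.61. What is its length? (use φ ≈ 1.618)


φ = (1 + √5) / 2 ≈ 1.618
Length = width × φ = 15.61 × 1.618 = 25.25698
≈ 25.26

25.26


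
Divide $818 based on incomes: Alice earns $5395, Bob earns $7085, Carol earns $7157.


Total income = 5395 + 7085 + 7157 = $19637
Alice: $818 × 5395/19637 = $224.73
Bob: $818 × 7085/19637 = $295.13
Carol: $818 × 7157/19637 = $298.13
= Alice: $224.73, Bob: $295.13, Carol: $298.13

Alice: $224.73, Bob: $295.13, Carol: $298.13


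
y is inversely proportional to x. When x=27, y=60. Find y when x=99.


Inverse proportion: x × y = constant
k = 27 × 60 = 1620
y₂ = k / 99 = 1620 / 99
= 16.36

16.36


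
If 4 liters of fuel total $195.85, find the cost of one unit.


Unit rate = total / quantity
= 195.85 / 4
= $48.96 per unit

$48.96 per unit


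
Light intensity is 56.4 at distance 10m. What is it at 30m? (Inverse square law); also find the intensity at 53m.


I₁d₁² = I₂d₂²
I at 30m = 56.4 × (10/30)² = 56.4 × 100/900 = 5640/900 ≈ 6.2667
I at 53m = 56.4 × (10/53)² = 56.4 × 100/2809 = 5640/2809 ≈ 2.0078
= 6.2667 and 2.0078

6.2667 and 2.0078


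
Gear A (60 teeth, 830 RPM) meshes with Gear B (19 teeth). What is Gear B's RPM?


Gear ratio = 60:19 = 60:19
RPM_B = RPM_A × (teeth_A / teeth_B)
= 830 × (60/19)
= 2621.1 RPM

2621.1 RPM


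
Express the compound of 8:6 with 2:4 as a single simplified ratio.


Compound ratio = (8×2) : (6×4)
= 16:24
GCD = 8
= 2:3

2:3


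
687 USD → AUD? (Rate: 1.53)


Amount × rate = 687 × 1.53
= 1051.11 AUD

1051.11 AUD


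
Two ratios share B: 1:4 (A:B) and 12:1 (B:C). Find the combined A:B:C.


Match B: multiply A:B by 12 → 12:48
Multiply B:C by 4 → 48:4
Combined: 12:48:4
GCD = 4
= 3:12:1

3:12:1


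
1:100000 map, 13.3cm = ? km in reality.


Real distance = map distance × scale
= 13.3cm × 100000
= 1330000 cm = 13300.0 m
= 13.300 km

13.300 km


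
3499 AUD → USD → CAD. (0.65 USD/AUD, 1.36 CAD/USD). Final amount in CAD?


Step 1: 3499 AUD × 0.65 = 2274.35 USD
Step 2: 2274.35 USD × 1.36 = 3093.12 CAD
Implied rate AUD→CAD = 0.65 × 1.36 = 0.8840
= 3093.12 CAD

3093.12 CAD


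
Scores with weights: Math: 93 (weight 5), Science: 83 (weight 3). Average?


Numerator = 93×5 + 83×3
= 465 + 249
= 714
Total weight = 8
Weighted avg = 714/8
= 89.25

89.25


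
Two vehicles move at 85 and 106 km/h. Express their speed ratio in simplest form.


Ratio = 85:106
GCD = 1
Simplified = 85:106
Time ratio (same distance) = 106:85
Speed ratio = 85:106

85:106


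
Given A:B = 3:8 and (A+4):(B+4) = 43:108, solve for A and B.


Let A = 3k, B = 8k.
(3k + 4) / (8k + 4) = 43/108
Cross-multiply: 108(3k + 4) = 43(8k + 4)
324k + 432 = 344k + 172
324k - 344k = 172 - 432
-20k = -260
k = -260/-20 = 13
A = 3×13 = 39, B = 8×13 = 104
= A = 39, B = 104

A = 39, B = 104


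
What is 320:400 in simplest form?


GCD(320, 400) = 80
320/80 : 400/80
= 4:5

4:5


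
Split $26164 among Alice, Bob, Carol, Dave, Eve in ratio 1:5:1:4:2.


Total parts = 1 + 5 + 1 + 4 + 2 = 13
Alice: 26164 × 1/13 = 2012.62
Bob: 26164 × 5/13 = 10063.08
Carol: 26164 × 1/13 = 2012.62
Dave: 26164 × 4/13 = 8050.46
Eve: 26164 × 2/13 = 4025.23
= Alice: $2012.62, Bob: $10063.08, Carol: $2012.62, Dave: $8050.46, Eve: $4025.23

Alice: $2012.62, Bob: $10063.08, Carol: $2012.62, Dave: $8050.46, Eve: $4025.23


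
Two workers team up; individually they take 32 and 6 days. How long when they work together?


Rate of A = 1/32 per day
Rate of B = 1/6 per day
Combined rate = 1/32 + 1/6 = 38/192 ≈ 0.1979 per day
Days = 1 / combined rate = 192/38
≈ 5.05 days

5.05 days


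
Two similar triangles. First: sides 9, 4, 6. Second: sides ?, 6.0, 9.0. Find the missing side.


Scale factor = 6.0/4 = 1.5
Missing side = 9 × 1.5
= 13.5

13.5


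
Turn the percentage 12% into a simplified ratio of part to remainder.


12% means 12 parts out of 100; remainder = 88
Part : remainder = 12:88
GCD = 4
= 3:22

3:22


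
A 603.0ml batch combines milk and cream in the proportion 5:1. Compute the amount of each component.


Total parts = 5 + 1 = 6
milk: 603.0 × 5/6 = 502.5ml
cream: 603.0 × 1/6 = 100.5ml
= 502.5ml and 100.5ml

502.5ml and 100.5ml


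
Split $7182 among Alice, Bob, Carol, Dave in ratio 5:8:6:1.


Total parts = 5 + 8 + 6 + 1 = 20
Alice: 7182 × 5/20 = 1795.50
Bob: 7182 × 8/20 = 2872.80
Carol: 7182 × 6/20 = 2154.60
Dave: 7182 × 1/20 = 359.10
= Alice: $1795.50, Bob: $2872.80, Carol: $2154.60, Dave: $359.10

Alice: $1795.50, Bob: $2872.80, Carol: $2154.60, Dave: $359.10


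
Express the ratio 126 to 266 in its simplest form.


GCD(126, 266) = 14
126/14 : 266/14
= 9:19

9:19


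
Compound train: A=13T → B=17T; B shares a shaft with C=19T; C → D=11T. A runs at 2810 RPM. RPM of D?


Stage 1: RPM_B = RPM_A × t_A/t_B = 2810 × 13/17 = 36530/17 ≈ 2148.82
B and C share a shaft → RPM_C = RPM_B
Stage 2: RPM_D = RPM_C × t_C/t_D = RPM_A × (t_A×t_C)/(t_B×t_D)
Overall ratio = (13×19)/(17×11) = 247/187
RPM_D = 2810 × 247/187 = 694070/187
≈ 3711.60 RPM

3711.60 RPM


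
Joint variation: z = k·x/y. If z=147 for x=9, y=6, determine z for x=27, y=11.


z = k·x/y
Solve for k using the known point: k = z·y/x = 147×6/9 = 882/9 = 98.0000
Now evaluate at x=27, y=11:
z = k × 27 / 11 = (882 × 27) / (9 × 11) = 23814/99
≈ 240.5455

240.5455


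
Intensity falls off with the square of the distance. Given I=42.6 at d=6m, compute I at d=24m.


I₁d₁² = I₂d₂²
I₂ = I₁ × (d₁/d₂)²
= 42.6 × (6/24)²
= 42.6 × 36/576
= 1533.6/576
= 2.6625

2.6625


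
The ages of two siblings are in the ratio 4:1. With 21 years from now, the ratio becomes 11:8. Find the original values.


Let A = 4k, B = 1k.
(4k + 21) / (1k + 21) = 11/8
Cross-multiply: 8(4k + 21) = 11(1k + 21)
32k + 168 = 11k + 231
32k - 11k = 231 - 168
21k = 63
k = 63/21 = 3
A = 4×3 = 12, B = 1×3 = 3
= A = 12, B = 3

A = 12, B = 3


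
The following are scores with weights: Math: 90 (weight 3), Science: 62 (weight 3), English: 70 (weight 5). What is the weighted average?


Numerator = 90×3 + 62×3 + 70×5
= 270 + 186 + 350
= 806
Total weight = 11
Weighted avg = 806/11
= 73.27

73.27


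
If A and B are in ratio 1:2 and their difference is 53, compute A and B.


Let A = 1k, B = 2k.
2k - 1k = 53
1k = 53 → k = 53/1 = 53
A = 1×53 = 53, B = 2×53 = 106
= A = 53, B = 106

A = 53, B = 106


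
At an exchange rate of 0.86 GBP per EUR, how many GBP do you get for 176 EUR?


Amount × rate = 176 × 0.86
= 151.36 GBP

151.36 GBP


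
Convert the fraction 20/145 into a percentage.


Percentage = (part / whole) × 100
= (20 / 145) × 100
≈ 13.79%

13.79%


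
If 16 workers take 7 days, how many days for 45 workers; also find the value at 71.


Inverse proportion: x × y = constant
k = 16 × 7 = 112
At x=45: k/45 = 2.49
At x=71: k/71 = 1.58
= 2.49 and 1.58

2.49 and 1.58


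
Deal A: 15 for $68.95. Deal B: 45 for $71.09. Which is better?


Deal A: $68.95/15 = $4.5967/unit
Deal B: $71.09/45 = $1.5798/unit
B is cheaper per unit
= Deal B

Deal B


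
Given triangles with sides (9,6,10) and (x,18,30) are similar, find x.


Scale factor = 18/6 = 3
Missing side = 9 × 3
= 27.0

27.0


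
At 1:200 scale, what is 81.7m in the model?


Model size = real / scale
= 81.7 / 200
= 0.4085 m

0.4085 m


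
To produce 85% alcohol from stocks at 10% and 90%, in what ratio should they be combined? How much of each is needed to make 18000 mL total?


Let x parts of 10% mix with y parts of 90%.
10x + 90y = 85(x + y)
10x + 90y = 85x + 85y
x(10 - 85) = y(85 - 90)
x/y = (90 - 85)/(85 - 10) = 5/75
Simplify: 1:15
Total parts = 16; one part = 18000/16 = 1125.00 mL
10% solution: 1×1125.00 = 1125.00 mL
90% solution: 15×1125.00 = 16875.00 mL
= ratio 1:15; 1125.00 mL and 16875.00 mL

ratio 1:15; 1125.00 mL and 16875.00 mL


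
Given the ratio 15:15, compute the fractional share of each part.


Total parts = 15 + 15 = 30
First part: 15/30 = 1/2
Second part: 15/30 = 1/2
= 1/2 and 1/2

1/2 and 1/2


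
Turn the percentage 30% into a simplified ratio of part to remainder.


30% means 30 parts out of 100; remainder = 70
Part : remainder = 30:70
GCD = 10
= 3:7

3:7


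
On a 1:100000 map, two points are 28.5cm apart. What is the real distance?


Real distance = map distance × scale
= 28.5cm × 100000
= 2850000 cm = 28500.0 m
= 28.500 km

28.500 km


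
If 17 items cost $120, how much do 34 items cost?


Direct proportion: y/x = constant
k = 120/17 ≈ 7.0588
y₂ = k × 34 = 120 × 34 / 17 = 4080/17
= 240.00

240.00


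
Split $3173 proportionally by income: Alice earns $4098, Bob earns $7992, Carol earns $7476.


Total income = 4098 + 7992 + 7476 = $19566
Alice: $3173 × 4098/19566 = $664.57
Bob: $3173 × 7992/19566 = $1296.06
Carol: $3173 × 7476/19566 = $1212.38
= Alice: $664.57, Bob: $1296.06, Carol: $1212.38

Alice: $664.57, Bob: $1296.06, Carol: $1212.38


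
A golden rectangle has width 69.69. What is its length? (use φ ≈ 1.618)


φ = (1 + √5) / 2 ≈ 1.618
Length = width × φ = 69.69 × 1.618 = 112.75842
≈ 112.76

112.76


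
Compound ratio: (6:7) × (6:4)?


Compound ratio = (6×6) : (7×4)
= 36:28
GCD = 4
= 9:7

9:7


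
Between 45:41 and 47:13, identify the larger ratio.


45/41 = 1.0976
47/13 = 3.6154
1.0976 < 3.6154, so 45:41 is less
= 47:13

47:13


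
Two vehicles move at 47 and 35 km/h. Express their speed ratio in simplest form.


Ratio = 47:35
GCD = 1
Simplified = 47:35
Time ratio (same distance) = 35:47
Speed ratio = 47:35

47:35


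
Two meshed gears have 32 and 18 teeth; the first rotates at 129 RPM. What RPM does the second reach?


Gear ratio = 32:18 = 16:9
RPM_B = RPM_A × (teeth_A / teeth_B)
= 129 × (32/18)
= 229.3 RPM

229.3 RPM


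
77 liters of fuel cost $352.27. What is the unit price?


Unit rate = total / quantity
= 352.27 / 77
= $4.57 per unit

$4.57 per unit


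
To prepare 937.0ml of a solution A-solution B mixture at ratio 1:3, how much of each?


Total parts = 1 + 3 = 4
solution A: 937.0 × 1/4 = 234.3ml
solution B: 937.0 × 3/4 = 702.8ml
= 234.3ml and 702.8ml

234.3ml and 702.8ml


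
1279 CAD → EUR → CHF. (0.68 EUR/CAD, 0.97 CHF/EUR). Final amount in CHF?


Step 1: 1279 CAD × 0.68 = 869.72 EUR
Step 2: 869.72 EUR × 0.97 = 843.63 CHF
Implied rate CAD→CHF = 0.68 × 0.97 = 0.6596
= 843.63 CHF

843.63 CHF


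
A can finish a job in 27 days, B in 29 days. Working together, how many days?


Rate of A = 1/27 per day
Rate of B = 1/29 per day
Combined rate = 1/27 + 1/29 = 56/783 ≈ 0.0715 per day
Days = 1 / combined rate = 783/56
≈ 13.98 days

13.98 days


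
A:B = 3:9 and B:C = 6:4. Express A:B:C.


Match B: multiply A:B by 6 → 18:54
Multiply B:C by 9 → 54:36
Combined: 18:54:36
GCD = 18
= 1:3:2

1:3:2


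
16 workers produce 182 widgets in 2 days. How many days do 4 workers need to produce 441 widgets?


Days ∝ work / workers, so d₂ = d₁ × (m₁/m₂) × (w₂/w₁)
Workers factor (inverse): 16/4 = 4.0000
Work factor (direct): 441/182 ≈ 2.4231
d₂ = 2 × 16/4 × 441/182 = (2 × 16 × 441) / (4 × 182) = 14112/728
≈ 19.38 days

19.38 days


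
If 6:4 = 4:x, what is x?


Cross multiply: 6 × x = 4 × 4
6x = 16
x = 16 / 6
= 2.67

2.67


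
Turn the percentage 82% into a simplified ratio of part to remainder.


82% means 82 parts out of 100; remainder = 18
Part : remainder = 82:18
GCD = 2
= 41:9

41:9


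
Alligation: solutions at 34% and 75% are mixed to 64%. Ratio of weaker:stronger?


Let x parts of 34% mix with y parts of 75%.
34x + 75y = 64(x + y)
34x + 75y = 64x + 64y
x(34 - 64) = y(64 - 75)
x/y = (75 - 64)/(64 - 34) = 11/30
Simplify: 11:30
= 11:30

11:30


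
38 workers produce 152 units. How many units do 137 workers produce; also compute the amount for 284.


Direct proportion: y/x = constant
k = 152/38 = 4.0000
y at x=137: k × 137 = 152 × 137 / 38 = 20824/38 = 548.00
y at x=284: k × 284 = 152 × 284 / 38 = 43168/38 = 1136.00
= 548.00 and 1136.00

548.00 and 1136.00


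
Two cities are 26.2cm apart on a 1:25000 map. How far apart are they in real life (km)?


Real distance = map distance × scale
= 26.2cm × 25000
= 655000 cm = 6550.0 m
= 6.550 km

6.550 km


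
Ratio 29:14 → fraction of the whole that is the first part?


Total parts = 29 + 14 = 43
First part: 29/43 = 29/43
= 29/43

29/43


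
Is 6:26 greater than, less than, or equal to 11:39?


6/26 = 0.2308
11/39 = 0.2821
0.2308 < 0.2821, so 6:26 is less
= less than

less than


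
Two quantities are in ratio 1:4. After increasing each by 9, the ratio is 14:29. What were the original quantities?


Let A = 1k, B = 4k.
(1k + 9) / (4k + 9) = 14/29
Cross-multiply: 29(1k + 9) = 14(4k + 9)
29k + 261 = 56k + 126
29k - 56k = 126 - 261
-27k = -135
k = -135/-27 = 5
A = 1×5 = 5, B = 4×5 = 20
= A = 5, B = 20

A = 5, B = 20


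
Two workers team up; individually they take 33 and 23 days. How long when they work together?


Rate of A = 1/33 per day
Rate of B = 1/23 per day
Combined rate = 1/33 + 1/23 = 56/759 ≈ 0.0738 per day
Days = 1 / combined rate = 759/56
≈ 13.55 days

13.55 days


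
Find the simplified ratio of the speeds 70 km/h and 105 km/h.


Ratio = 70:105
GCD = 35
Simplified = 2:3
Time ratio (same distance) = 3:2
Speed ratio = 2:3

2:3


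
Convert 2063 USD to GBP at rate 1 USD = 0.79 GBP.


Amount × rate = 2063 × 0.79
= 1629.77 GBP

1629.77 GBP


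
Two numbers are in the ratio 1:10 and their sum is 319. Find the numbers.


Let A = 1k, B = 10k.
1k + 10k = 319
11k = 319 → k = 319/11 = 29
A = 1×29 = 29, B = 10×29 = 290
= A = 29, B = 290

A = 29, B = 290


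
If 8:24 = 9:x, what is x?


Cross multiply: 8 × x = 24 × 9
8x = 216
x = 216 / 8
= 27.00

27.00


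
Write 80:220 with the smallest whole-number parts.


GCD(80, 220) = 20
80/20 : 220/20
= 4:11

4:11


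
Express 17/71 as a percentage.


Percentage = (part / whole) × 100
= (17 / 71) × 100
≈ 23.94%

23.94%


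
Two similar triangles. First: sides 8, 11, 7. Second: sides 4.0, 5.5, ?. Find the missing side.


Scale factor = 4.0/8 = 0.5
Missing side = 7 × 0.5
= 3.5

3.5


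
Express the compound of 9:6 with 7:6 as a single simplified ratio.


Compound ratio = (9×7) : (6×6)
= 63:36
GCD = 9
= 7:4

7:4


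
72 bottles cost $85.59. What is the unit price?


Unit rate = total / quantity
= 85.59 / 72
= $1.19 per unit

$1.19 per unit


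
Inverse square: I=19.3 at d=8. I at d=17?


I₁d₁² = I₂d₂²
I₂ = I₁ × (d₁/d₂)²
= 19.3 × (8/17)²
= 19.3 × 64/289
= 1235.2/289
≈ 4.2740

4.2740


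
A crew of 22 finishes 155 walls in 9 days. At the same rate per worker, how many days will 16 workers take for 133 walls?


Days ∝ work / workers, so d₂ = d₁ × (m₁/m₂) × (w₂/w₁)
Workers factor (inverse): 22/16 = 1.3750
Work factor (direct): 133/155 ≈ 0.8581
d₂ = 9 × 22/16 × 133/155 = (9 × 22 × 133) / (16 × 155) = 26334/2480
≈ 10.62 days

10.62 days


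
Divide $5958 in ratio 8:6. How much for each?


Total parts = 8 + 6 = 14
Part 1: 5958 × 8/14 = 3404.57
Part 2: 5958 × 6/14 = 2553.43
= Part 1: $3404.57, Part 2: $2553.43

Part 1: $3404.57, Part 2: $2553.43


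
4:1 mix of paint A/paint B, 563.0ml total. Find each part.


Total parts = 4 + 1 = 5
paint A: 563.0 × 4/5 = 450.4ml
paint B: 563.0 × 1/5 = 112.6ml
= 450.4ml and 112.6ml

450.4ml and 112.6ml


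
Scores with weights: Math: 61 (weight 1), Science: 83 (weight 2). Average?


Numerator = 61×1 + 83×2
= 61 + 166
= 227
Total weight = 3
Weighted avg = 227/3
= 75.67

75.67


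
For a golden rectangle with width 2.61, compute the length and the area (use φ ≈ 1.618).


φ = (1 + √5) / 2 ≈ 1.618
Length = width × φ = 2.61 × 1.618 = 4.22298
≈ 4.22
Area = width × length = 2.61 × 4.22298 = 11.0219778 ≈ 11.02
= Length: 4.22, Area: 11.02

Length: 4.22, Area: 11.02


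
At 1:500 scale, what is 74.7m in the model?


Model size = real / scale
= 74.7 / 500
= 0.1494 m

0.1494 m


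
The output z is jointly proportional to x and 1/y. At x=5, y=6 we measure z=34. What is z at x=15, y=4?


z = k·x/y
Solve for k using the known point: k = z·y/x = 34×6/5 = 204/5 = 40.8000
Now evaluate at x=15, y=4:
z = k × 15 / 4 = (204 × 15) / (5 × 4) = 3060/20
= 153.0000

153.0000


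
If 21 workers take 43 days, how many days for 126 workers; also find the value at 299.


Inverse proportion: x × y = constant
k = 21 × 43 = 903
At x=126: k/126 = 7.17
At x=299: k/299 = 3.02
= 7.17 and 3.02

7.17 and 3.02


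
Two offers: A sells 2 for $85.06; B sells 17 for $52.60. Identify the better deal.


Deal A: $85.06/2 = $42.5300/unit
Deal B: $52.60/17 = $3.0941/unit
B is cheaper per unit
= Deal B

Deal B


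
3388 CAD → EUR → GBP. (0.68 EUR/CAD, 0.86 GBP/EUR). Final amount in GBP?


Step 1: 3388 CAD × 0.68 = 2303.84 EUR
Step 2: 2303.84 EUR × 0.86 = 1981.30 GBP
Implied rate CAD→GBP = 0.68 × 0.86 = 0.5848
= 1981.30 GBP

1981.30 GBP


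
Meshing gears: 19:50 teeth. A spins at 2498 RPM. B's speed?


Gear ratio = 19:50 = 19:50
RPM_B = RPM_A × (teeth_A / teeth_B)
= 2498 × (19/50)
= 949.2 RPM

949.2 RPM


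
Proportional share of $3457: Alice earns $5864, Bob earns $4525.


Total income = 5864 + 4525 = $10389
Alice: $3457 × 5864/10389 = $1951.28
Bob: $3457 × 4525/10389 = $1505.72
= Alice: $1951.28, Bob: $1505.72

Alice: $1951.28, Bob: $1505.72


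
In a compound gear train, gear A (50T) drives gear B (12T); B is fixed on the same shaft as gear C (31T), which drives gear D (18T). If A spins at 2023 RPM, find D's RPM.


Stage 1: RPM_B = RPM_A × t_A/t_B = 2023 × 50/12 = 101150/12 ≈ 8429.17
B and C share a shaft → RPM_C = RPM_B
Stage 2: RPM_D = RPM_C × t_C/t_D = RPM_A × (t_A×t_C)/(t_B×t_D)
Overall ratio = (50×31)/(12×18) = 1550/216
RPM_D = 2023 × 1550/216 = 3135650/216
≈ 14516.90 RPM

14516.90 RPM


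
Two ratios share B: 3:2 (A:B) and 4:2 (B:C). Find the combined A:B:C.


Match B: multiply A:B by 4 → 12:8
Multiply B:C by 2 → 8:4
Combined: 12:8:4
GCD = 4
= 3:2:1

3:2:1


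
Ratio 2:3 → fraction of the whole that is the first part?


Total parts = 2 + 3 = 5
First part: 2/5 = 2/5
= 2/5

2/5


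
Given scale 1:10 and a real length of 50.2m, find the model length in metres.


Model size = real / scale
= 50.2 / 10
= 5.0200 m

5.0200 m


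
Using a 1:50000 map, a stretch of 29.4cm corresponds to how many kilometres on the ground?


Real distance = map distance × scale
= 29.4cm × 50000
= 1470000 cm = 14700.0 m
= 14.700 km

14.700 km


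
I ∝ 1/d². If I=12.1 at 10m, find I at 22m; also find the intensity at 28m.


I₁d₁² = I₂d₂²
I at 22m = 12.1 × (10/22)² = 12.1 × 100/484 = 1210/484 = 2.5000
I at 28m = 12.1 × (10/28)² = 12.1 × 100/784 = 1210/784 ≈ 1.5434
= 2.5000 and 1.5434

2.5000 and 1.5434


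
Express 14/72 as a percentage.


Percentage = (part / whole) × 100
= (14 / 72) × 100
≈ 19.44%

19.44%


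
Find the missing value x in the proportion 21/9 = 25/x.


Cross multiply: 21 × x = 9 × 25
21x = 225
x = 225 / 21
= 10.71

10.71


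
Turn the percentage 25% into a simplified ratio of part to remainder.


25% means 25 parts out of 100; remainder = 75
Part : remainder = 25:75
GCD = 25
= 1:3

1:3


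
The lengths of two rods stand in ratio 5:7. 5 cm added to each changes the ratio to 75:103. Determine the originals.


Let A = 5k, B = 7k.
(5k + 5) / (7k + 5) = 75/103
Cross-multiply: 103(5k + 5) = 75(7k + 5)
515k + 515 = 525k + 375
515k - 525k = 375 - 515
-10k = -140
k = -140/-10 = 14
A = 5×14 = 70, B = 7×14 = 98
= A = 70, B = 98

A = 70, B = 98


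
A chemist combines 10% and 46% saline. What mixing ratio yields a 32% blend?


Let x parts of 10% mix with y parts of 46%.
10x + 46y = 32(x + y)
10x + 46y = 32x + 32y
x(10 - 32) = y(32 - 46)
x/y = (46 - 32)/(32 - 10) = 14/22
Simplify: 7:11
= 7:11

7:11


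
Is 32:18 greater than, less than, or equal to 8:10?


32/18 = 1.7778
8/10 = 0.8000
1.7778 > 0.8000, so 32:18 is greater
= greater than

greater than


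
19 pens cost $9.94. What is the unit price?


Unit rate = total / quantity
= 9.94 / 19
= $0.52 per unit

$0.52 per unit


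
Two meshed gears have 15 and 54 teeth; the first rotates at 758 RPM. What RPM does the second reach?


Gear ratio = 15:54 = 5:18
RPM_B = RPM_A × (teeth_A / teeth_B)
= 758 × (15/54)
= 210.6 RPM

210.6 RPM


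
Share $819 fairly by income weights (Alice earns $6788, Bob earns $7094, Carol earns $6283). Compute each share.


Total income = 6788 + 7094 + 6283 = $20165
Alice: $819 × 6788/20165 = $275.69
Bob: $819 × 7094/20165 = $288.12
Carol: $819 × 6283/20165 = $255.18
= Alice: $275.69, Bob: $288.12, Carol: $255.18

Alice: $275.69, Bob: $288.12, Carol: $255.18


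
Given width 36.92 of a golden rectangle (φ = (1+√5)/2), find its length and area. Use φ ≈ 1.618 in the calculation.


φ = (1 + √5) / 2 ≈ 1.618
Length = width × φ = 36.92 × 1.618 = 59.73656
≈ 59.74
Area = width × length = 36.92 × 59.73656 = 2205.4737952 ≈ 2205.47
= Length: 59.74, Area: 2205.47

Length: 59.74, Area: 2205.47


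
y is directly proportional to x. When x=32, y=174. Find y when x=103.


Direct proportion: y/x = constant
k = 174/32 = 5.4375
y₂ = k × 103 = 174 × 103 / 32 = 17922/32
≈ 560.06

560.06


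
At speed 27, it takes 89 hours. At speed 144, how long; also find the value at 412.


Inverse proportion: x × y = constant
k = 27 × 89 = 2403
At x=144: k/144 = 16.69
At x=412: k/412 = 5.83
= 16.69 and 5.83

16.69 and 5.83


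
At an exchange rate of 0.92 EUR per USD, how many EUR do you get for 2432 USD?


Amount × rate = 2432 × 0.92
= 2237.44 EUR

2237.44 EUR


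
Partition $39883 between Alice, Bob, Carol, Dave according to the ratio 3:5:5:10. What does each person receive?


Total parts = 3 + 5 + 5 + 10 = 23
Alice: 39883 × 3/23 = 5202.13
Bob: 39883 × 5/23 = 8670.22
Carol: 39883 × 5/23 = 8670.22
Dave: 39883 × 10/23 = 17340.43
= Alice: $5202.13, Bob: $8670.22, Carol: $8670.22, Dave: $17340.43

Alice: $5202.13, Bob: $8670.22, Carol: $8670.22, Dave: $17340.43


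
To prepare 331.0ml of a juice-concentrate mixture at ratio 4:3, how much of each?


Total parts = 4 + 3 = 7
juice: 331.0 × 4/7 = 189.1ml
concentrate: 331.0 × 3/7 = 141.9ml
= 189.1ml and 141.9ml

189.1ml and 141.9ml


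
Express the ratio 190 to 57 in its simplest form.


GCD(190, 57) = 19
190/19 : 57/19
= 10:3

10:3


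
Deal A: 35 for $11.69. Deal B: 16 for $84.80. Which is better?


Deal A: $11.69/35 = $0.3340/unit
Deal B: $84.80/16 = $5.3000/unit
A is cheaper per unit
= Deal A

Deal A


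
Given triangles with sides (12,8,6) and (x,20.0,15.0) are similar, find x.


Scale factor = 20.0/8 = 2.5
Missing side = 12 × 2.5
= 30.0

30.0


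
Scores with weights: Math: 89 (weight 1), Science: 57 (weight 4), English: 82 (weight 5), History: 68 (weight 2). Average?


Numerator = 89×1 + 57×4 + 82×5 + 68×2
= 89 + 228 + 410 + 136
= 863
Total weight = 12
Weighted avg = 863/12
= 71.92

71.92


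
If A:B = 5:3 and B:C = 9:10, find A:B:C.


Match B: multiply A:B by 9 → 45:27
Multiply B:C by 3 → 27:30
Combined: 45:27:30
GCD = 3
= 15:9:10

15:9:10


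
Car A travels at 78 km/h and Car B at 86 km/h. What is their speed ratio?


Ratio = 78:86
GCD = 2
Simplified = 39:43
Time ratio (same distance) = 43:39
Speed ratio = 39:43

39:43


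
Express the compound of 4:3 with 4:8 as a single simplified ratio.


Compound ratio = (4×4) : (3×8)
= 16:24
GCD = 8
= 2:3

2:3


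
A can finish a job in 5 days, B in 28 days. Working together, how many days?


Rate of A = 1/5 per day
Rate of B = 1/28 per day
Combined rate = 1/5 + 1/28 = 33/140 ≈ 0.2357 per day
Days = 1 / combined rate = 140/33
≈ 4.24 days

4.24 days


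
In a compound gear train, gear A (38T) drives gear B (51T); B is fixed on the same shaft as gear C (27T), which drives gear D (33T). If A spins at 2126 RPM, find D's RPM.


Stage 1: RPM_B = RPM_A × t_A/t_B = 2126 × 38/51 = 80788/51 ≈ 1584.08
B and C share a shaft → RPM_C = RPM_B
Stage 2: RPM_D = RPM_C × t_C/t_D = RPM_A × (t_A×t_C)/(t_B×t_D)
Overall ratio = (38×27)/(51×33) = 1026/1683
RPM_D = 2126 × 1026/1683 = 2181276/1683
≈ 1296.06 RPM

1296.06 RPM


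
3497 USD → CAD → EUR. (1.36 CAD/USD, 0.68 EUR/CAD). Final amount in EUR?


Step 1: 3497 USD × 1.36 = 4755.92 CAD
Step 2: 4755.92 CAD × 0.68 = 3234.03 EUR
Implied rate USD→EUR = 1.36 × 0.68 = 0.9248
= 3234.03 EUR

3234.03 EUR


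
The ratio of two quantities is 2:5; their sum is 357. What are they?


Let A = 2k, B = 5k.
2k + 5k = 357
7k = 357 → k = 357/7 = 51
A = 2×51 = 102, B = 5×51 = 255
= A = 102, B = 255

A = 102, B = 255


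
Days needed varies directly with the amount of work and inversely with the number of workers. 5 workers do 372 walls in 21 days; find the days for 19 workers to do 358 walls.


Days ∝ work / workers, so d₂ = d₁ × (m₁/m₂) × (w₂/w₁)
Workers factor (inverse): 5/19 ≈ 0.2632
Work factor (direct): 358/372 ≈ 0.9624
d₂ = 21 × 5/19 × 358/372 = (21 × 5 × 358) / (19 × 372) = 37590/7068
≈ 5.32 days

5.32 days


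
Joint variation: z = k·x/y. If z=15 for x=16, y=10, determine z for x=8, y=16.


z = k·x/y
Solve for k using the known point: k = z·y/x = 15×10/16 = 150/16 = 9.3750
Now evaluate at x=8, y=16:
z = k × 8 / 16 = (150 × 8) / (16 × 16) = 1200/256
= 4.6875

4.6875


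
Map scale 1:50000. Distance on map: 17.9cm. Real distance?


Real distance = map distance × scale
= 17.9cm × 50000
= 895000 cm = 8950.0 m
= 8.950 km

8.950 km


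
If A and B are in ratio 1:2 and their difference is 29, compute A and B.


Let A = 1k, B = 2k.
2k - 1k = 29
1k = 29 → k = 29/1 = 29
A = 1×29 = 29, B = 2×29 = 58
= A = 29, B = 58

A = 29, B = 58


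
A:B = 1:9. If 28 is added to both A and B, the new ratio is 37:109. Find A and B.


Let A = 1k, B = 9k.
(1k + 28) / (9k + 28) = 37/109
Cross-multiply: 109(1k + 28) = 37(9k + 28)
109k + 3052 = 333k + 1036
109k - 333k = 1036 - 3052
-224k = -2016
k = -2016/-224 = 9
A = 1×9 = 9, B = 9×9 = 81
= A = 9, B = 81

A = 9, B = 81


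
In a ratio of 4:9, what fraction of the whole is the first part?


Total parts = 4 + 9 = 13
First part: 4/13 = 4/13
= 4/13

4/13


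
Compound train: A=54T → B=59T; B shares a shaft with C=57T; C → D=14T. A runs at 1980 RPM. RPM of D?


Stage 1: RPM_B = RPM_A × t_A/t_B = 1980 × 54/59 = 106920/59 ≈ 1812.20
B and C share a shaft → RPM_C = RPM_B
Stage 2: RPM_D = RPM_C × t_C/t_D = RPM_A × (t_A×t_C)/(t_B×t_D)
Overall ratio = (54×57)/(59×14) = 3078/826
RPM_D = 1980 × 3078/826 = 6094440/826
≈ 7378.26 RPM

7378.26 RPM


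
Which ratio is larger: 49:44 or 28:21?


49/44 = 1.1136
28/21 = 1.3333
1.1136 < 1.3333, so 49:44 is less
= 28:21

28:21


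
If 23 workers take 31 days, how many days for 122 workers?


Inverse proportion: x × y = constant
k = 23 × 31 = 713
y₂ = k / 122 = 713 / 122
= 5.84

5.84


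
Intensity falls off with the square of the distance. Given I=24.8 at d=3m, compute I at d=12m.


I₁d₁² = I₂d₂²
I₂ = I₁ × (d₁/d₂)²
= 24.8 × (3/12)²
= 24.8 × 9/144
= 223.2/144
= 1.5500

1.5500


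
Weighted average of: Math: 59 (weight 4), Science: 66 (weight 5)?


Numerator = 59×4 + 66×5
= 236 + 330
= 566
Total weight = 9
Weighted avg = 566/9
= 62.89

62.89


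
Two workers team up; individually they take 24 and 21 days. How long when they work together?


Rate of A = 1/24 per day
Rate of B = 1/21 per day
Combined rate = 1/24 + 1/21 = 45/504 ≈ 0.0893 per day
Days = 1 / combined rate = 504/45
= 11.20 days

11.20 days
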